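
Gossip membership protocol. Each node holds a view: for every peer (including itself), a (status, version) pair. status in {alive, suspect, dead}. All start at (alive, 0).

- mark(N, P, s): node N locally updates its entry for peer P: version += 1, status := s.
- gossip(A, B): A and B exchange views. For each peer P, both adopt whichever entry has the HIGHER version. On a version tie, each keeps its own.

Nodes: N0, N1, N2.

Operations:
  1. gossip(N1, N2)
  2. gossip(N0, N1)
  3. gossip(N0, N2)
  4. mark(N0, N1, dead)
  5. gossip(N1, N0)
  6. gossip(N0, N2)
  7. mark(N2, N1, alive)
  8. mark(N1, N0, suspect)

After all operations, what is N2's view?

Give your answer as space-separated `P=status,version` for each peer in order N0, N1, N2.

Op 1: gossip N1<->N2 -> N1.N0=(alive,v0) N1.N1=(alive,v0) N1.N2=(alive,v0) | N2.N0=(alive,v0) N2.N1=(alive,v0) N2.N2=(alive,v0)
Op 2: gossip N0<->N1 -> N0.N0=(alive,v0) N0.N1=(alive,v0) N0.N2=(alive,v0) | N1.N0=(alive,v0) N1.N1=(alive,v0) N1.N2=(alive,v0)
Op 3: gossip N0<->N2 -> N0.N0=(alive,v0) N0.N1=(alive,v0) N0.N2=(alive,v0) | N2.N0=(alive,v0) N2.N1=(alive,v0) N2.N2=(alive,v0)
Op 4: N0 marks N1=dead -> (dead,v1)
Op 5: gossip N1<->N0 -> N1.N0=(alive,v0) N1.N1=(dead,v1) N1.N2=(alive,v0) | N0.N0=(alive,v0) N0.N1=(dead,v1) N0.N2=(alive,v0)
Op 6: gossip N0<->N2 -> N0.N0=(alive,v0) N0.N1=(dead,v1) N0.N2=(alive,v0) | N2.N0=(alive,v0) N2.N1=(dead,v1) N2.N2=(alive,v0)
Op 7: N2 marks N1=alive -> (alive,v2)
Op 8: N1 marks N0=suspect -> (suspect,v1)

Answer: N0=alive,0 N1=alive,2 N2=alive,0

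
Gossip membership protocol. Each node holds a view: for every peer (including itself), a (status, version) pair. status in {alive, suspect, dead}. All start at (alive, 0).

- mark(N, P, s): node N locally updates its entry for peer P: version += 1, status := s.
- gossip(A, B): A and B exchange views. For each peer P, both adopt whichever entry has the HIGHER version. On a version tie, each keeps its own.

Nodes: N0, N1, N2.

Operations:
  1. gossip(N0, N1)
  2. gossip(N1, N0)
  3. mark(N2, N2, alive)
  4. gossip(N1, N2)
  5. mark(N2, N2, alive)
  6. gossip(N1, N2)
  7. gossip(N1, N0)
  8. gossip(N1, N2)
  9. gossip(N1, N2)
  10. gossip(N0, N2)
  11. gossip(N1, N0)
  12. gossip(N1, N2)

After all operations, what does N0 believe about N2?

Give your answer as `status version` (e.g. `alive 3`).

Answer: alive 2

Derivation:
Op 1: gossip N0<->N1 -> N0.N0=(alive,v0) N0.N1=(alive,v0) N0.N2=(alive,v0) | N1.N0=(alive,v0) N1.N1=(alive,v0) N1.N2=(alive,v0)
Op 2: gossip N1<->N0 -> N1.N0=(alive,v0) N1.N1=(alive,v0) N1.N2=(alive,v0) | N0.N0=(alive,v0) N0.N1=(alive,v0) N0.N2=(alive,v0)
Op 3: N2 marks N2=alive -> (alive,v1)
Op 4: gossip N1<->N2 -> N1.N0=(alive,v0) N1.N1=(alive,v0) N1.N2=(alive,v1) | N2.N0=(alive,v0) N2.N1=(alive,v0) N2.N2=(alive,v1)
Op 5: N2 marks N2=alive -> (alive,v2)
Op 6: gossip N1<->N2 -> N1.N0=(alive,v0) N1.N1=(alive,v0) N1.N2=(alive,v2) | N2.N0=(alive,v0) N2.N1=(alive,v0) N2.N2=(alive,v2)
Op 7: gossip N1<->N0 -> N1.N0=(alive,v0) N1.N1=(alive,v0) N1.N2=(alive,v2) | N0.N0=(alive,v0) N0.N1=(alive,v0) N0.N2=(alive,v2)
Op 8: gossip N1<->N2 -> N1.N0=(alive,v0) N1.N1=(alive,v0) N1.N2=(alive,v2) | N2.N0=(alive,v0) N2.N1=(alive,v0) N2.N2=(alive,v2)
Op 9: gossip N1<->N2 -> N1.N0=(alive,v0) N1.N1=(alive,v0) N1.N2=(alive,v2) | N2.N0=(alive,v0) N2.N1=(alive,v0) N2.N2=(alive,v2)
Op 10: gossip N0<->N2 -> N0.N0=(alive,v0) N0.N1=(alive,v0) N0.N2=(alive,v2) | N2.N0=(alive,v0) N2.N1=(alive,v0) N2.N2=(alive,v2)
Op 11: gossip N1<->N0 -> N1.N0=(alive,v0) N1.N1=(alive,v0) N1.N2=(alive,v2) | N0.N0=(alive,v0) N0.N1=(alive,v0) N0.N2=(alive,v2)
Op 12: gossip N1<->N2 -> N1.N0=(alive,v0) N1.N1=(alive,v0) N1.N2=(alive,v2) | N2.N0=(alive,v0) N2.N1=(alive,v0) N2.N2=(alive,v2)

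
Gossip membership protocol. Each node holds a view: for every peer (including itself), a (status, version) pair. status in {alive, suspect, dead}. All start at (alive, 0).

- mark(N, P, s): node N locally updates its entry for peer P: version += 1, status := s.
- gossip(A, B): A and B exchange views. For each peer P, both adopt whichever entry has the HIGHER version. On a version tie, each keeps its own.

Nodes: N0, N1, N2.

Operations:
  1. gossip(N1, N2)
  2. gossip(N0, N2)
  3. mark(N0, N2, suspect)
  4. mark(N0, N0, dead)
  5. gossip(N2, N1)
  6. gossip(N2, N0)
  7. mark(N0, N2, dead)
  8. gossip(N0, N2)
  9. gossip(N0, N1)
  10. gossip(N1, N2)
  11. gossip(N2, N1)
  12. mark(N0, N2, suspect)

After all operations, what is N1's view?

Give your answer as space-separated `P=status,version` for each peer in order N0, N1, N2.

Answer: N0=dead,1 N1=alive,0 N2=dead,2

Derivation:
Op 1: gossip N1<->N2 -> N1.N0=(alive,v0) N1.N1=(alive,v0) N1.N2=(alive,v0) | N2.N0=(alive,v0) N2.N1=(alive,v0) N2.N2=(alive,v0)
Op 2: gossip N0<->N2 -> N0.N0=(alive,v0) N0.N1=(alive,v0) N0.N2=(alive,v0) | N2.N0=(alive,v0) N2.N1=(alive,v0) N2.N2=(alive,v0)
Op 3: N0 marks N2=suspect -> (suspect,v1)
Op 4: N0 marks N0=dead -> (dead,v1)
Op 5: gossip N2<->N1 -> N2.N0=(alive,v0) N2.N1=(alive,v0) N2.N2=(alive,v0) | N1.N0=(alive,v0) N1.N1=(alive,v0) N1.N2=(alive,v0)
Op 6: gossip N2<->N0 -> N2.N0=(dead,v1) N2.N1=(alive,v0) N2.N2=(suspect,v1) | N0.N0=(dead,v1) N0.N1=(alive,v0) N0.N2=(suspect,v1)
Op 7: N0 marks N2=dead -> (dead,v2)
Op 8: gossip N0<->N2 -> N0.N0=(dead,v1) N0.N1=(alive,v0) N0.N2=(dead,v2) | N2.N0=(dead,v1) N2.N1=(alive,v0) N2.N2=(dead,v2)
Op 9: gossip N0<->N1 -> N0.N0=(dead,v1) N0.N1=(alive,v0) N0.N2=(dead,v2) | N1.N0=(dead,v1) N1.N1=(alive,v0) N1.N2=(dead,v2)
Op 10: gossip N1<->N2 -> N1.N0=(dead,v1) N1.N1=(alive,v0) N1.N2=(dead,v2) | N2.N0=(dead,v1) N2.N1=(alive,v0) N2.N2=(dead,v2)
Op 11: gossip N2<->N1 -> N2.N0=(dead,v1) N2.N1=(alive,v0) N2.N2=(dead,v2) | N1.N0=(dead,v1) N1.N1=(alive,v0) N1.N2=(dead,v2)
Op 12: N0 marks N2=suspect -> (suspect,v3)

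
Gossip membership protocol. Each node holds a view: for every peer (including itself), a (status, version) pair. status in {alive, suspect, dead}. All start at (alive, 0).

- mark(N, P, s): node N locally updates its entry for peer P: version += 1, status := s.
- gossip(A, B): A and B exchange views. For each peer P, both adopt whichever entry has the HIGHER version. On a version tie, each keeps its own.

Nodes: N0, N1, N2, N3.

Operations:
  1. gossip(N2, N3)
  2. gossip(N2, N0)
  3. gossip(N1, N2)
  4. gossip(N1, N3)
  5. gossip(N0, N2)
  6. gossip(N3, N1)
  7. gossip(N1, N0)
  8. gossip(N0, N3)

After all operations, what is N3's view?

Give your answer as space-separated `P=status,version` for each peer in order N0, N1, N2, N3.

Op 1: gossip N2<->N3 -> N2.N0=(alive,v0) N2.N1=(alive,v0) N2.N2=(alive,v0) N2.N3=(alive,v0) | N3.N0=(alive,v0) N3.N1=(alive,v0) N3.N2=(alive,v0) N3.N3=(alive,v0)
Op 2: gossip N2<->N0 -> N2.N0=(alive,v0) N2.N1=(alive,v0) N2.N2=(alive,v0) N2.N3=(alive,v0) | N0.N0=(alive,v0) N0.N1=(alive,v0) N0.N2=(alive,v0) N0.N3=(alive,v0)
Op 3: gossip N1<->N2 -> N1.N0=(alive,v0) N1.N1=(alive,v0) N1.N2=(alive,v0) N1.N3=(alive,v0) | N2.N0=(alive,v0) N2.N1=(alive,v0) N2.N2=(alive,v0) N2.N3=(alive,v0)
Op 4: gossip N1<->N3 -> N1.N0=(alive,v0) N1.N1=(alive,v0) N1.N2=(alive,v0) N1.N3=(alive,v0) | N3.N0=(alive,v0) N3.N1=(alive,v0) N3.N2=(alive,v0) N3.N3=(alive,v0)
Op 5: gossip N0<->N2 -> N0.N0=(alive,v0) N0.N1=(alive,v0) N0.N2=(alive,v0) N0.N3=(alive,v0) | N2.N0=(alive,v0) N2.N1=(alive,v0) N2.N2=(alive,v0) N2.N3=(alive,v0)
Op 6: gossip N3<->N1 -> N3.N0=(alive,v0) N3.N1=(alive,v0) N3.N2=(alive,v0) N3.N3=(alive,v0) | N1.N0=(alive,v0) N1.N1=(alive,v0) N1.N2=(alive,v0) N1.N3=(alive,v0)
Op 7: gossip N1<->N0 -> N1.N0=(alive,v0) N1.N1=(alive,v0) N1.N2=(alive,v0) N1.N3=(alive,v0) | N0.N0=(alive,v0) N0.N1=(alive,v0) N0.N2=(alive,v0) N0.N3=(alive,v0)
Op 8: gossip N0<->N3 -> N0.N0=(alive,v0) N0.N1=(alive,v0) N0.N2=(alive,v0) N0.N3=(alive,v0) | N3.N0=(alive,v0) N3.N1=(alive,v0) N3.N2=(alive,v0) N3.N3=(alive,v0)

Answer: N0=alive,0 N1=alive,0 N2=alive,0 N3=alive,0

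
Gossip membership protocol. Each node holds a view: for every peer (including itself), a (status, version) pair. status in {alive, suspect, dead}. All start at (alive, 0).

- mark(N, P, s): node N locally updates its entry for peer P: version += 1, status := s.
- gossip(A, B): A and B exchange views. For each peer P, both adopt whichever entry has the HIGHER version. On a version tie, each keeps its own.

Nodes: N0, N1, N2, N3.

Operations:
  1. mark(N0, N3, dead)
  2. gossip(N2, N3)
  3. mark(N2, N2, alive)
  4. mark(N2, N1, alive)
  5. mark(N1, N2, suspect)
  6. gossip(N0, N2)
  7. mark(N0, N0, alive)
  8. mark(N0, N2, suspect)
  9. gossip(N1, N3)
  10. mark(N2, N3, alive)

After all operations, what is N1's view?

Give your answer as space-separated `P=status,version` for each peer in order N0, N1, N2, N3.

Answer: N0=alive,0 N1=alive,0 N2=suspect,1 N3=alive,0

Derivation:
Op 1: N0 marks N3=dead -> (dead,v1)
Op 2: gossip N2<->N3 -> N2.N0=(alive,v0) N2.N1=(alive,v0) N2.N2=(alive,v0) N2.N3=(alive,v0) | N3.N0=(alive,v0) N3.N1=(alive,v0) N3.N2=(alive,v0) N3.N3=(alive,v0)
Op 3: N2 marks N2=alive -> (alive,v1)
Op 4: N2 marks N1=alive -> (alive,v1)
Op 5: N1 marks N2=suspect -> (suspect,v1)
Op 6: gossip N0<->N2 -> N0.N0=(alive,v0) N0.N1=(alive,v1) N0.N2=(alive,v1) N0.N3=(dead,v1) | N2.N0=(alive,v0) N2.N1=(alive,v1) N2.N2=(alive,v1) N2.N3=(dead,v1)
Op 7: N0 marks N0=alive -> (alive,v1)
Op 8: N0 marks N2=suspect -> (suspect,v2)
Op 9: gossip N1<->N3 -> N1.N0=(alive,v0) N1.N1=(alive,v0) N1.N2=(suspect,v1) N1.N3=(alive,v0) | N3.N0=(alive,v0) N3.N1=(alive,v0) N3.N2=(suspect,v1) N3.N3=(alive,v0)
Op 10: N2 marks N3=alive -> (alive,v2)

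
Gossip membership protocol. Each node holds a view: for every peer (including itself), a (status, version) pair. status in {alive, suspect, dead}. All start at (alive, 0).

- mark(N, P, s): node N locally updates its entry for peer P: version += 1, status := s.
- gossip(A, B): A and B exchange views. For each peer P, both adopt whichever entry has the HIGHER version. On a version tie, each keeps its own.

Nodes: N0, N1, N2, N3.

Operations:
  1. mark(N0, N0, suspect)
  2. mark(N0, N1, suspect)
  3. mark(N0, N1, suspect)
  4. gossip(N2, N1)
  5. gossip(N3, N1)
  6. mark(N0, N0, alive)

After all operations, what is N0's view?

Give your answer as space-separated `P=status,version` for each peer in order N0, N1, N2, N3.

Answer: N0=alive,2 N1=suspect,2 N2=alive,0 N3=alive,0

Derivation:
Op 1: N0 marks N0=suspect -> (suspect,v1)
Op 2: N0 marks N1=suspect -> (suspect,v1)
Op 3: N0 marks N1=suspect -> (suspect,v2)
Op 4: gossip N2<->N1 -> N2.N0=(alive,v0) N2.N1=(alive,v0) N2.N2=(alive,v0) N2.N3=(alive,v0) | N1.N0=(alive,v0) N1.N1=(alive,v0) N1.N2=(alive,v0) N1.N3=(alive,v0)
Op 5: gossip N3<->N1 -> N3.N0=(alive,v0) N3.N1=(alive,v0) N3.N2=(alive,v0) N3.N3=(alive,v0) | N1.N0=(alive,v0) N1.N1=(alive,v0) N1.N2=(alive,v0) N1.N3=(alive,v0)
Op 6: N0 marks N0=alive -> (alive,v2)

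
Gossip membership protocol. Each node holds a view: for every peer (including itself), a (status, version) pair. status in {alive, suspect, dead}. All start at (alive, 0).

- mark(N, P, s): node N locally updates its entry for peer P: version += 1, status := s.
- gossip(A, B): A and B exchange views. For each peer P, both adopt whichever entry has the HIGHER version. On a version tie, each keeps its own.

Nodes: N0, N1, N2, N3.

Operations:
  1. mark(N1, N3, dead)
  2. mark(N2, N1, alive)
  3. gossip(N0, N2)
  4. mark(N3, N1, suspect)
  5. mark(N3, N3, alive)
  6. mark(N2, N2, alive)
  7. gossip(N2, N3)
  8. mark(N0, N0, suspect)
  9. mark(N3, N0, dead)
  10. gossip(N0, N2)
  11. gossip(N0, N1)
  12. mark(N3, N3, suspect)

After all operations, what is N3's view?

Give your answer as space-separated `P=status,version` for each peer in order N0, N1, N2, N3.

Answer: N0=dead,1 N1=suspect,1 N2=alive,1 N3=suspect,2

Derivation:
Op 1: N1 marks N3=dead -> (dead,v1)
Op 2: N2 marks N1=alive -> (alive,v1)
Op 3: gossip N0<->N2 -> N0.N0=(alive,v0) N0.N1=(alive,v1) N0.N2=(alive,v0) N0.N3=(alive,v0) | N2.N0=(alive,v0) N2.N1=(alive,v1) N2.N2=(alive,v0) N2.N3=(alive,v0)
Op 4: N3 marks N1=suspect -> (suspect,v1)
Op 5: N3 marks N3=alive -> (alive,v1)
Op 6: N2 marks N2=alive -> (alive,v1)
Op 7: gossip N2<->N3 -> N2.N0=(alive,v0) N2.N1=(alive,v1) N2.N2=(alive,v1) N2.N3=(alive,v1) | N3.N0=(alive,v0) N3.N1=(suspect,v1) N3.N2=(alive,v1) N3.N3=(alive,v1)
Op 8: N0 marks N0=suspect -> (suspect,v1)
Op 9: N3 marks N0=dead -> (dead,v1)
Op 10: gossip N0<->N2 -> N0.N0=(suspect,v1) N0.N1=(alive,v1) N0.N2=(alive,v1) N0.N3=(alive,v1) | N2.N0=(suspect,v1) N2.N1=(alive,v1) N2.N2=(alive,v1) N2.N3=(alive,v1)
Op 11: gossip N0<->N1 -> N0.N0=(suspect,v1) N0.N1=(alive,v1) N0.N2=(alive,v1) N0.N3=(alive,v1) | N1.N0=(suspect,v1) N1.N1=(alive,v1) N1.N2=(alive,v1) N1.N3=(dead,v1)
Op 12: N3 marks N3=suspect -> (suspect,v2)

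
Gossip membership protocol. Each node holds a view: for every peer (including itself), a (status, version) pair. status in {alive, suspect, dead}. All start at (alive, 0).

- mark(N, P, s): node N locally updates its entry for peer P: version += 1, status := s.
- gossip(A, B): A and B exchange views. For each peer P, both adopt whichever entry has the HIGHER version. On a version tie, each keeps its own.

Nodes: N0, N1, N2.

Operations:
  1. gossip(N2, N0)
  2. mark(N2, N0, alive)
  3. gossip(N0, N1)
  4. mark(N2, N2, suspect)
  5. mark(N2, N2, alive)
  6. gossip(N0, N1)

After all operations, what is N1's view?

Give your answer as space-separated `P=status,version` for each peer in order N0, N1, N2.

Answer: N0=alive,0 N1=alive,0 N2=alive,0

Derivation:
Op 1: gossip N2<->N0 -> N2.N0=(alive,v0) N2.N1=(alive,v0) N2.N2=(alive,v0) | N0.N0=(alive,v0) N0.N1=(alive,v0) N0.N2=(alive,v0)
Op 2: N2 marks N0=alive -> (alive,v1)
Op 3: gossip N0<->N1 -> N0.N0=(alive,v0) N0.N1=(alive,v0) N0.N2=(alive,v0) | N1.N0=(alive,v0) N1.N1=(alive,v0) N1.N2=(alive,v0)
Op 4: N2 marks N2=suspect -> (suspect,v1)
Op 5: N2 marks N2=alive -> (alive,v2)
Op 6: gossip N0<->N1 -> N0.N0=(alive,v0) N0.N1=(alive,v0) N0.N2=(alive,v0) | N1.N0=(alive,v0) N1.N1=(alive,v0) N1.N2=(alive,v0)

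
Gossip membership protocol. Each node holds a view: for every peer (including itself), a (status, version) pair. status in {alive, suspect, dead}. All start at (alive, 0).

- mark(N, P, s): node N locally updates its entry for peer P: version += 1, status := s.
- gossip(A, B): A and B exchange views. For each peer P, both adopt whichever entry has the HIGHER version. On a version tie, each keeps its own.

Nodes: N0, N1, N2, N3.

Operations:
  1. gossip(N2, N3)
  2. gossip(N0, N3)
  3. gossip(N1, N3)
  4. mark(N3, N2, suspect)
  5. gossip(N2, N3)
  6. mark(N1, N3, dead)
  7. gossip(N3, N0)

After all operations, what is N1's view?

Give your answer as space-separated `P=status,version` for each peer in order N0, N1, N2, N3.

Op 1: gossip N2<->N3 -> N2.N0=(alive,v0) N2.N1=(alive,v0) N2.N2=(alive,v0) N2.N3=(alive,v0) | N3.N0=(alive,v0) N3.N1=(alive,v0) N3.N2=(alive,v0) N3.N3=(alive,v0)
Op 2: gossip N0<->N3 -> N0.N0=(alive,v0) N0.N1=(alive,v0) N0.N2=(alive,v0) N0.N3=(alive,v0) | N3.N0=(alive,v0) N3.N1=(alive,v0) N3.N2=(alive,v0) N3.N3=(alive,v0)
Op 3: gossip N1<->N3 -> N1.N0=(alive,v0) N1.N1=(alive,v0) N1.N2=(alive,v0) N1.N3=(alive,v0) | N3.N0=(alive,v0) N3.N1=(alive,v0) N3.N2=(alive,v0) N3.N3=(alive,v0)
Op 4: N3 marks N2=suspect -> (suspect,v1)
Op 5: gossip N2<->N3 -> N2.N0=(alive,v0) N2.N1=(alive,v0) N2.N2=(suspect,v1) N2.N3=(alive,v0) | N3.N0=(alive,v0) N3.N1=(alive,v0) N3.N2=(suspect,v1) N3.N3=(alive,v0)
Op 6: N1 marks N3=dead -> (dead,v1)
Op 7: gossip N3<->N0 -> N3.N0=(alive,v0) N3.N1=(alive,v0) N3.N2=(suspect,v1) N3.N3=(alive,v0) | N0.N0=(alive,v0) N0.N1=(alive,v0) N0.N2=(suspect,v1) N0.N3=(alive,v0)

Answer: N0=alive,0 N1=alive,0 N2=alive,0 N3=dead,1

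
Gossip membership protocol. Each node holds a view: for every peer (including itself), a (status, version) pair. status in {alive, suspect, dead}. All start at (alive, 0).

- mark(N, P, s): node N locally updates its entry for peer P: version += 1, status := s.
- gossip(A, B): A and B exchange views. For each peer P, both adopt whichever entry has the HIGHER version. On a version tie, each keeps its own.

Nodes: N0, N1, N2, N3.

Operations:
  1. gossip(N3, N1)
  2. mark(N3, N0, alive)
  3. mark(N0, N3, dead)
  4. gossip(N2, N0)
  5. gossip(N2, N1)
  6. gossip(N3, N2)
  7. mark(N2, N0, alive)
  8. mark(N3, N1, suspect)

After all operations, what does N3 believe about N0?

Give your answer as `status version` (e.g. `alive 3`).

Op 1: gossip N3<->N1 -> N3.N0=(alive,v0) N3.N1=(alive,v0) N3.N2=(alive,v0) N3.N3=(alive,v0) | N1.N0=(alive,v0) N1.N1=(alive,v0) N1.N2=(alive,v0) N1.N3=(alive,v0)
Op 2: N3 marks N0=alive -> (alive,v1)
Op 3: N0 marks N3=dead -> (dead,v1)
Op 4: gossip N2<->N0 -> N2.N0=(alive,v0) N2.N1=(alive,v0) N2.N2=(alive,v0) N2.N3=(dead,v1) | N0.N0=(alive,v0) N0.N1=(alive,v0) N0.N2=(alive,v0) N0.N3=(dead,v1)
Op 5: gossip N2<->N1 -> N2.N0=(alive,v0) N2.N1=(alive,v0) N2.N2=(alive,v0) N2.N3=(dead,v1) | N1.N0=(alive,v0) N1.N1=(alive,v0) N1.N2=(alive,v0) N1.N3=(dead,v1)
Op 6: gossip N3<->N2 -> N3.N0=(alive,v1) N3.N1=(alive,v0) N3.N2=(alive,v0) N3.N3=(dead,v1) | N2.N0=(alive,v1) N2.N1=(alive,v0) N2.N2=(alive,v0) N2.N3=(dead,v1)
Op 7: N2 marks N0=alive -> (alive,v2)
Op 8: N3 marks N1=suspect -> (suspect,v1)

Answer: alive 1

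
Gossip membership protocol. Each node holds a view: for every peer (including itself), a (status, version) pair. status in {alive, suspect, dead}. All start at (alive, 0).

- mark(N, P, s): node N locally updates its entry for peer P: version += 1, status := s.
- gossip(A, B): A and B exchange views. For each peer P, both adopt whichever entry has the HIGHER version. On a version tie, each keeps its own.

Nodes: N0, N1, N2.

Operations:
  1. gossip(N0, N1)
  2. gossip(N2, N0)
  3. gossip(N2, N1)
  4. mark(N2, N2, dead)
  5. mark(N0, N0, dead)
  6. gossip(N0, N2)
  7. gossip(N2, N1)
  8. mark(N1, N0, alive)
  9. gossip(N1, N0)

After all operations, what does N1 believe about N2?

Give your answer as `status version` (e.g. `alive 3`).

Answer: dead 1

Derivation:
Op 1: gossip N0<->N1 -> N0.N0=(alive,v0) N0.N1=(alive,v0) N0.N2=(alive,v0) | N1.N0=(alive,v0) N1.N1=(alive,v0) N1.N2=(alive,v0)
Op 2: gossip N2<->N0 -> N2.N0=(alive,v0) N2.N1=(alive,v0) N2.N2=(alive,v0) | N0.N0=(alive,v0) N0.N1=(alive,v0) N0.N2=(alive,v0)
Op 3: gossip N2<->N1 -> N2.N0=(alive,v0) N2.N1=(alive,v0) N2.N2=(alive,v0) | N1.N0=(alive,v0) N1.N1=(alive,v0) N1.N2=(alive,v0)
Op 4: N2 marks N2=dead -> (dead,v1)
Op 5: N0 marks N0=dead -> (dead,v1)
Op 6: gossip N0<->N2 -> N0.N0=(dead,v1) N0.N1=(alive,v0) N0.N2=(dead,v1) | N2.N0=(dead,v1) N2.N1=(alive,v0) N2.N2=(dead,v1)
Op 7: gossip N2<->N1 -> N2.N0=(dead,v1) N2.N1=(alive,v0) N2.N2=(dead,v1) | N1.N0=(dead,v1) N1.N1=(alive,v0) N1.N2=(dead,v1)
Op 8: N1 marks N0=alive -> (alive,v2)
Op 9: gossip N1<->N0 -> N1.N0=(alive,v2) N1.N1=(alive,v0) N1.N2=(dead,v1) | N0.N0=(alive,v2) N0.N1=(alive,v0) N0.N2=(dead,v1)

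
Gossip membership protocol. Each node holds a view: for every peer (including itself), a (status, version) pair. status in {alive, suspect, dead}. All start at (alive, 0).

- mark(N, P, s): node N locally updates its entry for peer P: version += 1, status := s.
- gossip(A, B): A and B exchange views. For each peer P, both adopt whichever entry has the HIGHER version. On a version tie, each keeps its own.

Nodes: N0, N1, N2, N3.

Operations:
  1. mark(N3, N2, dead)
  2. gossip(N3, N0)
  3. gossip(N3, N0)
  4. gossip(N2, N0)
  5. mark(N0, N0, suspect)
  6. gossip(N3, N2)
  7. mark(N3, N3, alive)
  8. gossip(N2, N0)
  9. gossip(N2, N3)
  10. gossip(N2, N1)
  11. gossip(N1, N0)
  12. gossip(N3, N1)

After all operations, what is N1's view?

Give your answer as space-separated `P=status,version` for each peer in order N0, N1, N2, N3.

Op 1: N3 marks N2=dead -> (dead,v1)
Op 2: gossip N3<->N0 -> N3.N0=(alive,v0) N3.N1=(alive,v0) N3.N2=(dead,v1) N3.N3=(alive,v0) | N0.N0=(alive,v0) N0.N1=(alive,v0) N0.N2=(dead,v1) N0.N3=(alive,v0)
Op 3: gossip N3<->N0 -> N3.N0=(alive,v0) N3.N1=(alive,v0) N3.N2=(dead,v1) N3.N3=(alive,v0) | N0.N0=(alive,v0) N0.N1=(alive,v0) N0.N2=(dead,v1) N0.N3=(alive,v0)
Op 4: gossip N2<->N0 -> N2.N0=(alive,v0) N2.N1=(alive,v0) N2.N2=(dead,v1) N2.N3=(alive,v0) | N0.N0=(alive,v0) N0.N1=(alive,v0) N0.N2=(dead,v1) N0.N3=(alive,v0)
Op 5: N0 marks N0=suspect -> (suspect,v1)
Op 6: gossip N3<->N2 -> N3.N0=(alive,v0) N3.N1=(alive,v0) N3.N2=(dead,v1) N3.N3=(alive,v0) | N2.N0=(alive,v0) N2.N1=(alive,v0) N2.N2=(dead,v1) N2.N3=(alive,v0)
Op 7: N3 marks N3=alive -> (alive,v1)
Op 8: gossip N2<->N0 -> N2.N0=(suspect,v1) N2.N1=(alive,v0) N2.N2=(dead,v1) N2.N3=(alive,v0) | N0.N0=(suspect,v1) N0.N1=(alive,v0) N0.N2=(dead,v1) N0.N3=(alive,v0)
Op 9: gossip N2<->N3 -> N2.N0=(suspect,v1) N2.N1=(alive,v0) N2.N2=(dead,v1) N2.N3=(alive,v1) | N3.N0=(suspect,v1) N3.N1=(alive,v0) N3.N2=(dead,v1) N3.N3=(alive,v1)
Op 10: gossip N2<->N1 -> N2.N0=(suspect,v1) N2.N1=(alive,v0) N2.N2=(dead,v1) N2.N3=(alive,v1) | N1.N0=(suspect,v1) N1.N1=(alive,v0) N1.N2=(dead,v1) N1.N3=(alive,v1)
Op 11: gossip N1<->N0 -> N1.N0=(suspect,v1) N1.N1=(alive,v0) N1.N2=(dead,v1) N1.N3=(alive,v1) | N0.N0=(suspect,v1) N0.N1=(alive,v0) N0.N2=(dead,v1) N0.N3=(alive,v1)
Op 12: gossip N3<->N1 -> N3.N0=(suspect,v1) N3.N1=(alive,v0) N3.N2=(dead,v1) N3.N3=(alive,v1) | N1.N0=(suspect,v1) N1.N1=(alive,v0) N1.N2=(dead,v1) N1.N3=(alive,v1)

Answer: N0=suspect,1 N1=alive,0 N2=dead,1 N3=alive,1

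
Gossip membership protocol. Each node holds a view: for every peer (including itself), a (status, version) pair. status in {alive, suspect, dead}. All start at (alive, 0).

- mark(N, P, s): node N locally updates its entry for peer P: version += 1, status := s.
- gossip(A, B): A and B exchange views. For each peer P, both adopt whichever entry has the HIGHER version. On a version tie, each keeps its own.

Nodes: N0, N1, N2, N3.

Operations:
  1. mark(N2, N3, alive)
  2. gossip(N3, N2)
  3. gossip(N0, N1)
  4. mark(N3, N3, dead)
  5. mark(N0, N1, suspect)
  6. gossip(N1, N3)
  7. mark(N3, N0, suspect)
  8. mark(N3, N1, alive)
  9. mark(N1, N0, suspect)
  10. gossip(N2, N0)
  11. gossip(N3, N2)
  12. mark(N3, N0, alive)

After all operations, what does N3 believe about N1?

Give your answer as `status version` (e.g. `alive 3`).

Op 1: N2 marks N3=alive -> (alive,v1)
Op 2: gossip N3<->N2 -> N3.N0=(alive,v0) N3.N1=(alive,v0) N3.N2=(alive,v0) N3.N3=(alive,v1) | N2.N0=(alive,v0) N2.N1=(alive,v0) N2.N2=(alive,v0) N2.N3=(alive,v1)
Op 3: gossip N0<->N1 -> N0.N0=(alive,v0) N0.N1=(alive,v0) N0.N2=(alive,v0) N0.N3=(alive,v0) | N1.N0=(alive,v0) N1.N1=(alive,v0) N1.N2=(alive,v0) N1.N3=(alive,v0)
Op 4: N3 marks N3=dead -> (dead,v2)
Op 5: N0 marks N1=suspect -> (suspect,v1)
Op 6: gossip N1<->N3 -> N1.N0=(alive,v0) N1.N1=(alive,v0) N1.N2=(alive,v0) N1.N3=(dead,v2) | N3.N0=(alive,v0) N3.N1=(alive,v0) N3.N2=(alive,v0) N3.N3=(dead,v2)
Op 7: N3 marks N0=suspect -> (suspect,v1)
Op 8: N3 marks N1=alive -> (alive,v1)
Op 9: N1 marks N0=suspect -> (suspect,v1)
Op 10: gossip N2<->N0 -> N2.N0=(alive,v0) N2.N1=(suspect,v1) N2.N2=(alive,v0) N2.N3=(alive,v1) | N0.N0=(alive,v0) N0.N1=(suspect,v1) N0.N2=(alive,v0) N0.N3=(alive,v1)
Op 11: gossip N3<->N2 -> N3.N0=(suspect,v1) N3.N1=(alive,v1) N3.N2=(alive,v0) N3.N3=(dead,v2) | N2.N0=(suspect,v1) N2.N1=(suspect,v1) N2.N2=(alive,v0) N2.N3=(dead,v2)
Op 12: N3 marks N0=alive -> (alive,v2)

Answer: alive 1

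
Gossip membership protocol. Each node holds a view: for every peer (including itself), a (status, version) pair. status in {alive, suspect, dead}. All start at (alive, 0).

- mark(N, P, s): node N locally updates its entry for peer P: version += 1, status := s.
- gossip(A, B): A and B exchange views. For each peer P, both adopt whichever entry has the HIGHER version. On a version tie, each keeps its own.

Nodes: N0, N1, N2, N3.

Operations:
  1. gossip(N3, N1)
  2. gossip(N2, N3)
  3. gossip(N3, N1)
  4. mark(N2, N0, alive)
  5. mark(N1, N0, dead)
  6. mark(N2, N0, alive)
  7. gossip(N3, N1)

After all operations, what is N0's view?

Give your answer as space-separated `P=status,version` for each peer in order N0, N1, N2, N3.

Answer: N0=alive,0 N1=alive,0 N2=alive,0 N3=alive,0

Derivation:
Op 1: gossip N3<->N1 -> N3.N0=(alive,v0) N3.N1=(alive,v0) N3.N2=(alive,v0) N3.N3=(alive,v0) | N1.N0=(alive,v0) N1.N1=(alive,v0) N1.N2=(alive,v0) N1.N3=(alive,v0)
Op 2: gossip N2<->N3 -> N2.N0=(alive,v0) N2.N1=(alive,v0) N2.N2=(alive,v0) N2.N3=(alive,v0) | N3.N0=(alive,v0) N3.N1=(alive,v0) N3.N2=(alive,v0) N3.N3=(alive,v0)
Op 3: gossip N3<->N1 -> N3.N0=(alive,v0) N3.N1=(alive,v0) N3.N2=(alive,v0) N3.N3=(alive,v0) | N1.N0=(alive,v0) N1.N1=(alive,v0) N1.N2=(alive,v0) N1.N3=(alive,v0)
Op 4: N2 marks N0=alive -> (alive,v1)
Op 5: N1 marks N0=dead -> (dead,v1)
Op 6: N2 marks N0=alive -> (alive,v2)
Op 7: gossip N3<->N1 -> N3.N0=(dead,v1) N3.N1=(alive,v0) N3.N2=(alive,v0) N3.N3=(alive,v0) | N1.N0=(dead,v1) N1.N1=(alive,v0) N1.N2=(alive,v0) N1.N3=(alive,v0)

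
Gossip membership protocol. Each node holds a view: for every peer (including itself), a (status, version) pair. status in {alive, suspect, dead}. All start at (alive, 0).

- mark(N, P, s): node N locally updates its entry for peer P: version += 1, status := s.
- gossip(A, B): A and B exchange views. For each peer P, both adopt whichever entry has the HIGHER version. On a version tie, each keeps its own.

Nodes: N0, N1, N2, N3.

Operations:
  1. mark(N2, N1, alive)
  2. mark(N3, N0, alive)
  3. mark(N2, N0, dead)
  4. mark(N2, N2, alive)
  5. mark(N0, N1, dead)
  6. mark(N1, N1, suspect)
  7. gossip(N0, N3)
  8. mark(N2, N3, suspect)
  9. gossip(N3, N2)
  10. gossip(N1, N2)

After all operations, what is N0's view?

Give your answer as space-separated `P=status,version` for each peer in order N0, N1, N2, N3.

Answer: N0=alive,1 N1=dead,1 N2=alive,0 N3=alive,0

Derivation:
Op 1: N2 marks N1=alive -> (alive,v1)
Op 2: N3 marks N0=alive -> (alive,v1)
Op 3: N2 marks N0=dead -> (dead,v1)
Op 4: N2 marks N2=alive -> (alive,v1)
Op 5: N0 marks N1=dead -> (dead,v1)
Op 6: N1 marks N1=suspect -> (suspect,v1)
Op 7: gossip N0<->N3 -> N0.N0=(alive,v1) N0.N1=(dead,v1) N0.N2=(alive,v0) N0.N3=(alive,v0) | N3.N0=(alive,v1) N3.N1=(dead,v1) N3.N2=(alive,v0) N3.N3=(alive,v0)
Op 8: N2 marks N3=suspect -> (suspect,v1)
Op 9: gossip N3<->N2 -> N3.N0=(alive,v1) N3.N1=(dead,v1) N3.N2=(alive,v1) N3.N3=(suspect,v1) | N2.N0=(dead,v1) N2.N1=(alive,v1) N2.N2=(alive,v1) N2.N3=(suspect,v1)
Op 10: gossip N1<->N2 -> N1.N0=(dead,v1) N1.N1=(suspect,v1) N1.N2=(alive,v1) N1.N3=(suspect,v1) | N2.N0=(dead,v1) N2.N1=(alive,v1) N2.N2=(alive,v1) N2.N3=(suspect,v1)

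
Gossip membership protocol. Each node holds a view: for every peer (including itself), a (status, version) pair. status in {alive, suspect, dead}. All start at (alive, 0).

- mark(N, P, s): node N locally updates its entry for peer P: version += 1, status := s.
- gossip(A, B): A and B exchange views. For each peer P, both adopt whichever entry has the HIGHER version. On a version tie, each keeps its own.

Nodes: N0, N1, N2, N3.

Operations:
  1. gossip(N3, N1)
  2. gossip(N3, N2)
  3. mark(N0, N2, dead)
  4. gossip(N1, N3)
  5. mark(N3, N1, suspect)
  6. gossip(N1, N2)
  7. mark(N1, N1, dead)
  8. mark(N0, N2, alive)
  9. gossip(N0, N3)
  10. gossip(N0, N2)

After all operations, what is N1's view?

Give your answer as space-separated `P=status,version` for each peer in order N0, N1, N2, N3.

Op 1: gossip N3<->N1 -> N3.N0=(alive,v0) N3.N1=(alive,v0) N3.N2=(alive,v0) N3.N3=(alive,v0) | N1.N0=(alive,v0) N1.N1=(alive,v0) N1.N2=(alive,v0) N1.N3=(alive,v0)
Op 2: gossip N3<->N2 -> N3.N0=(alive,v0) N3.N1=(alive,v0) N3.N2=(alive,v0) N3.N3=(alive,v0) | N2.N0=(alive,v0) N2.N1=(alive,v0) N2.N2=(alive,v0) N2.N3=(alive,v0)
Op 3: N0 marks N2=dead -> (dead,v1)
Op 4: gossip N1<->N3 -> N1.N0=(alive,v0) N1.N1=(alive,v0) N1.N2=(alive,v0) N1.N3=(alive,v0) | N3.N0=(alive,v0) N3.N1=(alive,v0) N3.N2=(alive,v0) N3.N3=(alive,v0)
Op 5: N3 marks N1=suspect -> (suspect,v1)
Op 6: gossip N1<->N2 -> N1.N0=(alive,v0) N1.N1=(alive,v0) N1.N2=(alive,v0) N1.N3=(alive,v0) | N2.N0=(alive,v0) N2.N1=(alive,v0) N2.N2=(alive,v0) N2.N3=(alive,v0)
Op 7: N1 marks N1=dead -> (dead,v1)
Op 8: N0 marks N2=alive -> (alive,v2)
Op 9: gossip N0<->N3 -> N0.N0=(alive,v0) N0.N1=(suspect,v1) N0.N2=(alive,v2) N0.N3=(alive,v0) | N3.N0=(alive,v0) N3.N1=(suspect,v1) N3.N2=(alive,v2) N3.N3=(alive,v0)
Op 10: gossip N0<->N2 -> N0.N0=(alive,v0) N0.N1=(suspect,v1) N0.N2=(alive,v2) N0.N3=(alive,v0) | N2.N0=(alive,v0) N2.N1=(suspect,v1) N2.N2=(alive,v2) N2.N3=(alive,v0)

Answer: N0=alive,0 N1=dead,1 N2=alive,0 N3=alive,0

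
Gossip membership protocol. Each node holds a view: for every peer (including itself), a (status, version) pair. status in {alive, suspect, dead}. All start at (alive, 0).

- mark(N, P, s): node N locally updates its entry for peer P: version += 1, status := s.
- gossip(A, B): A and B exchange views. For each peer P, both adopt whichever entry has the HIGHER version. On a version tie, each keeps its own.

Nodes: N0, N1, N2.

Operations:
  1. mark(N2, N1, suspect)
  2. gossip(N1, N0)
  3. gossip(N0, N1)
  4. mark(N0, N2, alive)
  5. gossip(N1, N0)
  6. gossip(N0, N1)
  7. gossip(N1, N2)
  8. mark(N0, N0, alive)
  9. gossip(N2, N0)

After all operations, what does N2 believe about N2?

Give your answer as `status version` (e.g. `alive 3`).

Answer: alive 1

Derivation:
Op 1: N2 marks N1=suspect -> (suspect,v1)
Op 2: gossip N1<->N0 -> N1.N0=(alive,v0) N1.N1=(alive,v0) N1.N2=(alive,v0) | N0.N0=(alive,v0) N0.N1=(alive,v0) N0.N2=(alive,v0)
Op 3: gossip N0<->N1 -> N0.N0=(alive,v0) N0.N1=(alive,v0) N0.N2=(alive,v0) | N1.N0=(alive,v0) N1.N1=(alive,v0) N1.N2=(alive,v0)
Op 4: N0 marks N2=alive -> (alive,v1)
Op 5: gossip N1<->N0 -> N1.N0=(alive,v0) N1.N1=(alive,v0) N1.N2=(alive,v1) | N0.N0=(alive,v0) N0.N1=(alive,v0) N0.N2=(alive,v1)
Op 6: gossip N0<->N1 -> N0.N0=(alive,v0) N0.N1=(alive,v0) N0.N2=(alive,v1) | N1.N0=(alive,v0) N1.N1=(alive,v0) N1.N2=(alive,v1)
Op 7: gossip N1<->N2 -> N1.N0=(alive,v0) N1.N1=(suspect,v1) N1.N2=(alive,v1) | N2.N0=(alive,v0) N2.N1=(suspect,v1) N2.N2=(alive,v1)
Op 8: N0 marks N0=alive -> (alive,v1)
Op 9: gossip N2<->N0 -> N2.N0=(alive,v1) N2.N1=(suspect,v1) N2.N2=(alive,v1) | N0.N0=(alive,v1) N0.N1=(suspect,v1) N0.N2=(alive,v1)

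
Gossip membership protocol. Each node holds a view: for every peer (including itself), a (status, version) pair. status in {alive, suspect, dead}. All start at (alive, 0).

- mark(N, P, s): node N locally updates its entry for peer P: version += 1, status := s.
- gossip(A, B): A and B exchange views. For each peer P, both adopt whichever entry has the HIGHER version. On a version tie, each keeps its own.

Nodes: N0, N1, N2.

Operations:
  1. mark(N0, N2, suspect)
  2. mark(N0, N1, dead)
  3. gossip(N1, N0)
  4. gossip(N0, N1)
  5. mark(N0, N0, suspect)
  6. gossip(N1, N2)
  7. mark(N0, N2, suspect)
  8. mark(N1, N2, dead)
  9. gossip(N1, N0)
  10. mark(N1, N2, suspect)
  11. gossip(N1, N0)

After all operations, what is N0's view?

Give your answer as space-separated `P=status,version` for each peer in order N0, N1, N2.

Op 1: N0 marks N2=suspect -> (suspect,v1)
Op 2: N0 marks N1=dead -> (dead,v1)
Op 3: gossip N1<->N0 -> N1.N0=(alive,v0) N1.N1=(dead,v1) N1.N2=(suspect,v1) | N0.N0=(alive,v0) N0.N1=(dead,v1) N0.N2=(suspect,v1)
Op 4: gossip N0<->N1 -> N0.N0=(alive,v0) N0.N1=(dead,v1) N0.N2=(suspect,v1) | N1.N0=(alive,v0) N1.N1=(dead,v1) N1.N2=(suspect,v1)
Op 5: N0 marks N0=suspect -> (suspect,v1)
Op 6: gossip N1<->N2 -> N1.N0=(alive,v0) N1.N1=(dead,v1) N1.N2=(suspect,v1) | N2.N0=(alive,v0) N2.N1=(dead,v1) N2.N2=(suspect,v1)
Op 7: N0 marks N2=suspect -> (suspect,v2)
Op 8: N1 marks N2=dead -> (dead,v2)
Op 9: gossip N1<->N0 -> N1.N0=(suspect,v1) N1.N1=(dead,v1) N1.N2=(dead,v2) | N0.N0=(suspect,v1) N0.N1=(dead,v1) N0.N2=(suspect,v2)
Op 10: N1 marks N2=suspect -> (suspect,v3)
Op 11: gossip N1<->N0 -> N1.N0=(suspect,v1) N1.N1=(dead,v1) N1.N2=(suspect,v3) | N0.N0=(suspect,v1) N0.N1=(dead,v1) N0.N2=(suspect,v3)

Answer: N0=suspect,1 N1=dead,1 N2=suspect,3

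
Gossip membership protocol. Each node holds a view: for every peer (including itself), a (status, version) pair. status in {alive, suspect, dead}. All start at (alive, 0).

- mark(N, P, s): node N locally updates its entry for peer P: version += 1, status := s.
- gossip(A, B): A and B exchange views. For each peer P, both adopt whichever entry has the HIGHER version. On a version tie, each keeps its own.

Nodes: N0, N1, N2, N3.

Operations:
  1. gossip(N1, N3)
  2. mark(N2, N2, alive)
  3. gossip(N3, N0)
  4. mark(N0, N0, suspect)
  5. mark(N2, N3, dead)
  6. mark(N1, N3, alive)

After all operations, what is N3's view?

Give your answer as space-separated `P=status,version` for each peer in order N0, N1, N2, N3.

Answer: N0=alive,0 N1=alive,0 N2=alive,0 N3=alive,0

Derivation:
Op 1: gossip N1<->N3 -> N1.N0=(alive,v0) N1.N1=(alive,v0) N1.N2=(alive,v0) N1.N3=(alive,v0) | N3.N0=(alive,v0) N3.N1=(alive,v0) N3.N2=(alive,v0) N3.N3=(alive,v0)
Op 2: N2 marks N2=alive -> (alive,v1)
Op 3: gossip N3<->N0 -> N3.N0=(alive,v0) N3.N1=(alive,v0) N3.N2=(alive,v0) N3.N3=(alive,v0) | N0.N0=(alive,v0) N0.N1=(alive,v0) N0.N2=(alive,v0) N0.N3=(alive,v0)
Op 4: N0 marks N0=suspect -> (suspect,v1)
Op 5: N2 marks N3=dead -> (dead,v1)
Op 6: N1 marks N3=alive -> (alive,v1)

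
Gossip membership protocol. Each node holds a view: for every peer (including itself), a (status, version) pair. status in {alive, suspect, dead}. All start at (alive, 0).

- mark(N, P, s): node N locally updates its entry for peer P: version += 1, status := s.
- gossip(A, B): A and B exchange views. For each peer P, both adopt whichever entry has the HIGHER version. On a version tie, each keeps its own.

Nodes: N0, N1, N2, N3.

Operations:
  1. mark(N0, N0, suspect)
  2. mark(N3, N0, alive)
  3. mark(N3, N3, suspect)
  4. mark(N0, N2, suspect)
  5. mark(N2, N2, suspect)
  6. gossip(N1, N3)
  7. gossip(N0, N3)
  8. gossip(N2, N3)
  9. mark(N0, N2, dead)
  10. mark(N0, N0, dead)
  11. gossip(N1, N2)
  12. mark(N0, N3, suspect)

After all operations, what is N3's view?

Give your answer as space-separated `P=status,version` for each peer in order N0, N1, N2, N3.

Answer: N0=alive,1 N1=alive,0 N2=suspect,1 N3=suspect,1

Derivation:
Op 1: N0 marks N0=suspect -> (suspect,v1)
Op 2: N3 marks N0=alive -> (alive,v1)
Op 3: N3 marks N3=suspect -> (suspect,v1)
Op 4: N0 marks N2=suspect -> (suspect,v1)
Op 5: N2 marks N2=suspect -> (suspect,v1)
Op 6: gossip N1<->N3 -> N1.N0=(alive,v1) N1.N1=(alive,v0) N1.N2=(alive,v0) N1.N3=(suspect,v1) | N3.N0=(alive,v1) N3.N1=(alive,v0) N3.N2=(alive,v0) N3.N3=(suspect,v1)
Op 7: gossip N0<->N3 -> N0.N0=(suspect,v1) N0.N1=(alive,v0) N0.N2=(suspect,v1) N0.N3=(suspect,v1) | N3.N0=(alive,v1) N3.N1=(alive,v0) N3.N2=(suspect,v1) N3.N3=(suspect,v1)
Op 8: gossip N2<->N3 -> N2.N0=(alive,v1) N2.N1=(alive,v0) N2.N2=(suspect,v1) N2.N3=(suspect,v1) | N3.N0=(alive,v1) N3.N1=(alive,v0) N3.N2=(suspect,v1) N3.N3=(suspect,v1)
Op 9: N0 marks N2=dead -> (dead,v2)
Op 10: N0 marks N0=dead -> (dead,v2)
Op 11: gossip N1<->N2 -> N1.N0=(alive,v1) N1.N1=(alive,v0) N1.N2=(suspect,v1) N1.N3=(suspect,v1) | N2.N0=(alive,v1) N2.N1=(alive,v0) N2.N2=(suspect,v1) N2.N3=(suspect,v1)
Op 12: N0 marks N3=suspect -> (suspect,v2)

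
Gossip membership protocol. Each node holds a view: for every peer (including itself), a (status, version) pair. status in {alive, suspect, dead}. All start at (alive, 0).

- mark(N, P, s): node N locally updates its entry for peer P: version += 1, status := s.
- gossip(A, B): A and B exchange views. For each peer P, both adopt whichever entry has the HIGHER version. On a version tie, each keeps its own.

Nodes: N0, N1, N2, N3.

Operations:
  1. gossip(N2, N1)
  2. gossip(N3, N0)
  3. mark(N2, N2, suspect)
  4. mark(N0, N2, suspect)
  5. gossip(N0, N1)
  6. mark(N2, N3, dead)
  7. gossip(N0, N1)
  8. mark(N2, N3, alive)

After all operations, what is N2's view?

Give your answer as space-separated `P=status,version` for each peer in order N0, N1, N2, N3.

Answer: N0=alive,0 N1=alive,0 N2=suspect,1 N3=alive,2

Derivation:
Op 1: gossip N2<->N1 -> N2.N0=(alive,v0) N2.N1=(alive,v0) N2.N2=(alive,v0) N2.N3=(alive,v0) | N1.N0=(alive,v0) N1.N1=(alive,v0) N1.N2=(alive,v0) N1.N3=(alive,v0)
Op 2: gossip N3<->N0 -> N3.N0=(alive,v0) N3.N1=(alive,v0) N3.N2=(alive,v0) N3.N3=(alive,v0) | N0.N0=(alive,v0) N0.N1=(alive,v0) N0.N2=(alive,v0) N0.N3=(alive,v0)
Op 3: N2 marks N2=suspect -> (suspect,v1)
Op 4: N0 marks N2=suspect -> (suspect,v1)
Op 5: gossip N0<->N1 -> N0.N0=(alive,v0) N0.N1=(alive,v0) N0.N2=(suspect,v1) N0.N3=(alive,v0) | N1.N0=(alive,v0) N1.N1=(alive,v0) N1.N2=(suspect,v1) N1.N3=(alive,v0)
Op 6: N2 marks N3=dead -> (dead,v1)
Op 7: gossip N0<->N1 -> N0.N0=(alive,v0) N0.N1=(alive,v0) N0.N2=(suspect,v1) N0.N3=(alive,v0) | N1.N0=(alive,v0) N1.N1=(alive,v0) N1.N2=(suspect,v1) N1.N3=(alive,v0)
Op 8: N2 marks N3=alive -> (alive,v2)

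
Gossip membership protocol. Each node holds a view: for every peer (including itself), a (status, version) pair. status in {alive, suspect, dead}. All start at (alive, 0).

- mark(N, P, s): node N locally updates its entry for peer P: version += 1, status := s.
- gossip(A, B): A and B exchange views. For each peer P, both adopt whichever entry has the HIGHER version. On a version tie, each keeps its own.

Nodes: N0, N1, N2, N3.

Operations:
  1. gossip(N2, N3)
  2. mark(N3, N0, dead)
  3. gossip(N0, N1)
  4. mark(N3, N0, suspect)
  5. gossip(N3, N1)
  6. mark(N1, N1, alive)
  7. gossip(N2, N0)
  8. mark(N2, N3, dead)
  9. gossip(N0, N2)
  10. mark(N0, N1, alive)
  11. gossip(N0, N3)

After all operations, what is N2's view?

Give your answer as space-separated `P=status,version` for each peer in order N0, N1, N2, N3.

Op 1: gossip N2<->N3 -> N2.N0=(alive,v0) N2.N1=(alive,v0) N2.N2=(alive,v0) N2.N3=(alive,v0) | N3.N0=(alive,v0) N3.N1=(alive,v0) N3.N2=(alive,v0) N3.N3=(alive,v0)
Op 2: N3 marks N0=dead -> (dead,v1)
Op 3: gossip N0<->N1 -> N0.N0=(alive,v0) N0.N1=(alive,v0) N0.N2=(alive,v0) N0.N3=(alive,v0) | N1.N0=(alive,v0) N1.N1=(alive,v0) N1.N2=(alive,v0) N1.N3=(alive,v0)
Op 4: N3 marks N0=suspect -> (suspect,v2)
Op 5: gossip N3<->N1 -> N3.N0=(suspect,v2) N3.N1=(alive,v0) N3.N2=(alive,v0) N3.N3=(alive,v0) | N1.N0=(suspect,v2) N1.N1=(alive,v0) N1.N2=(alive,v0) N1.N3=(alive,v0)
Op 6: N1 marks N1=alive -> (alive,v1)
Op 7: gossip N2<->N0 -> N2.N0=(alive,v0) N2.N1=(alive,v0) N2.N2=(alive,v0) N2.N3=(alive,v0) | N0.N0=(alive,v0) N0.N1=(alive,v0) N0.N2=(alive,v0) N0.N3=(alive,v0)
Op 8: N2 marks N3=dead -> (dead,v1)
Op 9: gossip N0<->N2 -> N0.N0=(alive,v0) N0.N1=(alive,v0) N0.N2=(alive,v0) N0.N3=(dead,v1) | N2.N0=(alive,v0) N2.N1=(alive,v0) N2.N2=(alive,v0) N2.N3=(dead,v1)
Op 10: N0 marks N1=alive -> (alive,v1)
Op 11: gossip N0<->N3 -> N0.N0=(suspect,v2) N0.N1=(alive,v1) N0.N2=(alive,v0) N0.N3=(dead,v1) | N3.N0=(suspect,v2) N3.N1=(alive,v1) N3.N2=(alive,v0) N3.N3=(dead,v1)

Answer: N0=alive,0 N1=alive,0 N2=alive,0 N3=dead,1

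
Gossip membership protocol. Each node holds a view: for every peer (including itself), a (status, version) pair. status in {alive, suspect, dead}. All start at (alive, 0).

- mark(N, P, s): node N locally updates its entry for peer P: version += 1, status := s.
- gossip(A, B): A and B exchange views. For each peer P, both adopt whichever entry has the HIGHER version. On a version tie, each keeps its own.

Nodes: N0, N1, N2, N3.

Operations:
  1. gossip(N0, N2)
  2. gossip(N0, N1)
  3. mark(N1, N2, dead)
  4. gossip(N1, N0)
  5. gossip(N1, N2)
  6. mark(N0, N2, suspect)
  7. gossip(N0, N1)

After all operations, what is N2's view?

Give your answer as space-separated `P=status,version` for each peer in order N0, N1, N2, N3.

Answer: N0=alive,0 N1=alive,0 N2=dead,1 N3=alive,0

Derivation:
Op 1: gossip N0<->N2 -> N0.N0=(alive,v0) N0.N1=(alive,v0) N0.N2=(alive,v0) N0.N3=(alive,v0) | N2.N0=(alive,v0) N2.N1=(alive,v0) N2.N2=(alive,v0) N2.N3=(alive,v0)
Op 2: gossip N0<->N1 -> N0.N0=(alive,v0) N0.N1=(alive,v0) N0.N2=(alive,v0) N0.N3=(alive,v0) | N1.N0=(alive,v0) N1.N1=(alive,v0) N1.N2=(alive,v0) N1.N3=(alive,v0)
Op 3: N1 marks N2=dead -> (dead,v1)
Op 4: gossip N1<->N0 -> N1.N0=(alive,v0) N1.N1=(alive,v0) N1.N2=(dead,v1) N1.N3=(alive,v0) | N0.N0=(alive,v0) N0.N1=(alive,v0) N0.N2=(dead,v1) N0.N3=(alive,v0)
Op 5: gossip N1<->N2 -> N1.N0=(alive,v0) N1.N1=(alive,v0) N1.N2=(dead,v1) N1.N3=(alive,v0) | N2.N0=(alive,v0) N2.N1=(alive,v0) N2.N2=(dead,v1) N2.N3=(alive,v0)
Op 6: N0 marks N2=suspect -> (suspect,v2)
Op 7: gossip N0<->N1 -> N0.N0=(alive,v0) N0.N1=(alive,v0) N0.N2=(suspect,v2) N0.N3=(alive,v0) | N1.N0=(alive,v0) N1.N1=(alive,v0) N1.N2=(suspect,v2) N1.N3=(alive,v0)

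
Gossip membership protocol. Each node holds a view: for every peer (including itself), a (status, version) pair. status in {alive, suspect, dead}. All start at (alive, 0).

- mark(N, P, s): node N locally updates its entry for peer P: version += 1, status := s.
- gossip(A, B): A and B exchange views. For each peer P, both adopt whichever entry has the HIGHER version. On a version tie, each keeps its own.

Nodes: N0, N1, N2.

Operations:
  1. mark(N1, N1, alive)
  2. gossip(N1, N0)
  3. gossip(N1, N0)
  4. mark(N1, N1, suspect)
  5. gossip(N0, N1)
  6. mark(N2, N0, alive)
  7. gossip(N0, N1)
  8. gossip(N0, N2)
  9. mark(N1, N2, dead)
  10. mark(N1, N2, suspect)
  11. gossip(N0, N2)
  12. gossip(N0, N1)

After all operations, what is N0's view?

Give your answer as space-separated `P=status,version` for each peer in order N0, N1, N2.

Answer: N0=alive,1 N1=suspect,2 N2=suspect,2

Derivation:
Op 1: N1 marks N1=alive -> (alive,v1)
Op 2: gossip N1<->N0 -> N1.N0=(alive,v0) N1.N1=(alive,v1) N1.N2=(alive,v0) | N0.N0=(alive,v0) N0.N1=(alive,v1) N0.N2=(alive,v0)
Op 3: gossip N1<->N0 -> N1.N0=(alive,v0) N1.N1=(alive,v1) N1.N2=(alive,v0) | N0.N0=(alive,v0) N0.N1=(alive,v1) N0.N2=(alive,v0)
Op 4: N1 marks N1=suspect -> (suspect,v2)
Op 5: gossip N0<->N1 -> N0.N0=(alive,v0) N0.N1=(suspect,v2) N0.N2=(alive,v0) | N1.N0=(alive,v0) N1.N1=(suspect,v2) N1.N2=(alive,v0)
Op 6: N2 marks N0=alive -> (alive,v1)
Op 7: gossip N0<->N1 -> N0.N0=(alive,v0) N0.N1=(suspect,v2) N0.N2=(alive,v0) | N1.N0=(alive,v0) N1.N1=(suspect,v2) N1.N2=(alive,v0)
Op 8: gossip N0<->N2 -> N0.N0=(alive,v1) N0.N1=(suspect,v2) N0.N2=(alive,v0) | N2.N0=(alive,v1) N2.N1=(suspect,v2) N2.N2=(alive,v0)
Op 9: N1 marks N2=dead -> (dead,v1)
Op 10: N1 marks N2=suspect -> (suspect,v2)
Op 11: gossip N0<->N2 -> N0.N0=(alive,v1) N0.N1=(suspect,v2) N0.N2=(alive,v0) | N2.N0=(alive,v1) N2.N1=(suspect,v2) N2.N2=(alive,v0)
Op 12: gossip N0<->N1 -> N0.N0=(alive,v1) N0.N1=(suspect,v2) N0.N2=(suspect,v2) | N1.N0=(alive,v1) N1.N1=(suspect,v2) N1.N2=(suspect,v2)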